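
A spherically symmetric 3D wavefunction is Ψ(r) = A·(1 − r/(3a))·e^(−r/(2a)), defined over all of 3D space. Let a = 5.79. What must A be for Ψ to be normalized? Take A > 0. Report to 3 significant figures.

A ≈ 0.0248

Normalization requires ∫|Ψ|² 4πr² dr = 1, integrated from 0 to ∞.
∫|Ψ|² 4πr² dr = A²·(8·π·a^3/3).
Setting this equal to 1 gives A² = 1/(8·π·a^3/3).
Substituting a = 5.79 gives A² = 0.0006150, so A = 0.02480.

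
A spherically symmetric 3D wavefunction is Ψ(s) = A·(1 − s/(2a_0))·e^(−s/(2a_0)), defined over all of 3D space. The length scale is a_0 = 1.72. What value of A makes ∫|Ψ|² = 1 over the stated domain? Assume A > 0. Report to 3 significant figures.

We need A² ∫|f|² 4πs² ds = 1, taking the integral from 0 to ∞.
With Ψ = A·(1 − s/(2a_0))·e^(−s/(2a_0)), the integral evaluates to A²·[8·π·a_0^3].
Setting this equal to 1 gives A² = 1/(8·π·a_0^3).
Substituting a_0 = 1.72 gives A² = 0.007819, so A = 0.08843.

A ≈ 0.0884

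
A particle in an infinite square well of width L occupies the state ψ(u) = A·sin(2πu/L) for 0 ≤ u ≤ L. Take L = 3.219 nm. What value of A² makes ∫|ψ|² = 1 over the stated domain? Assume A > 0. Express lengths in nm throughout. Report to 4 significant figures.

A^2 ≈ 0.6213 nm^(-1)

The normalization condition is ∫|ψ|² du = 1 from 0 to L.
With ψ = A·sin(2πu/L), the integral evaluates to A²·[L/2].
So A² = (L/2)^(−1).
With L = 3.219: A² = 0.62131 and A = 0.78823.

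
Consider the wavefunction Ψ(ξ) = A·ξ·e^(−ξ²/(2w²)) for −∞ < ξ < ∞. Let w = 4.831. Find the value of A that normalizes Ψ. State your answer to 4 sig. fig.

A ≈ 0.1000

We need A² ∫|f|² dξ = 1, taking the integral from −∞ to ∞.
With Ψ = A·ξ·e^(−ξ²/(2w²)), the integral evaluates to A²·[√(π)·w^3/2].
Setting this equal to 1 gives A² = 1/(√(π)·w^3/2).
Plugging in w = 4.831 yields A = 0.10004.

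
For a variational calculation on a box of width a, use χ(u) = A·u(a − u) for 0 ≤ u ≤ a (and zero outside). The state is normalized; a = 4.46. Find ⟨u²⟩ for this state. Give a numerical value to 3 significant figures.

⟨u^2⟩ ≈ 5.68

The expectation value is the |χ|²-weighted average of u^2: ∫ u^2|χ|² du.
Expanding the polynomial and integrating term by term, evaluating both integrals, ⟨u²⟩ = 2·a^2/7.
With a = 4.46, ⟨u^2⟩ = 5.683.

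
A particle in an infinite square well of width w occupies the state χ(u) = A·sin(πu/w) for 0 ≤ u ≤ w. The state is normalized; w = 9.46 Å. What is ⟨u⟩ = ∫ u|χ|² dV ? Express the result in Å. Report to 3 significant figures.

⟨u⟩ = ∫ u |χ|² du over the full domain.
With ∫₀^w sin²(nπu/w) du = w/2, evaluating both integrals, ⟨u⟩ = w/2.
Putting w = 9.46 gives 4.730.

⟨u⟩ ≈ 4.73 Å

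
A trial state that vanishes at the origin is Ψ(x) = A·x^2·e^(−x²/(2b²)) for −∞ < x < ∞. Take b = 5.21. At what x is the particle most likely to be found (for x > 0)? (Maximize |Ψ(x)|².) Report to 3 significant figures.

x ≈ 7.37

Differentiate |Ψ(x)|² with respect to x and set to zero.
Solving yields x = √(2)·b.
With b = 5.21, the value of x > 0 at which the probability density is greatest is 7.368.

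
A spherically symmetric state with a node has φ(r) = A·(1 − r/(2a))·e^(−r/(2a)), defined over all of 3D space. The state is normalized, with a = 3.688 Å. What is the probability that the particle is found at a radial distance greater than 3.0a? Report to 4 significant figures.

With dV = 4πr²dr, the probability is ∫|φ|² dV over r > 3.0a.
Normalization gives A² = 1/(8·π·a^3).
Substituting u = r/a, A², 4π and the length scale all cancel in the ratio: P = ∫_{3.0}^{∞} u^2·(1 - u/2)^2·e^(-u) du / ∫_{0}^{∞} u^2·(1 - u/2)^2·e^(-u) du.
With ∫ u^2·(1 - u/2)^2·e^(-u) du = -(u^4/4 + u^2 + 2·u + 2)·e^(-u) + C, the region integral is 149·e^(-3)/4 and the full one is 2.
The region integral divided by the full integral gives P = 0.92728.

P ≈ 0.9273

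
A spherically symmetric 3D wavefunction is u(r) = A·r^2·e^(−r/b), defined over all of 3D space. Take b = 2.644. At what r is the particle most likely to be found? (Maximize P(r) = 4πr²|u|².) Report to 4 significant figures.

Differentiate P(r) = 4πr²|u|² with respect to r and set to zero.
Solving yields r = 3·b.
With b = 2.644, the most probable radial distance is 7.9320.

r ≈ 7.932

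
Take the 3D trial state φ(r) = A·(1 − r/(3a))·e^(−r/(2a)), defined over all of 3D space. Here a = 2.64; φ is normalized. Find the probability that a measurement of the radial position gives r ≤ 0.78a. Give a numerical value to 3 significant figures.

P ≈ 0.0888

P = ∫ |φ|² 4πr² dr over r ≤ 0.78a.
A² is fixed by ∫₀^∞ 4πr²|φ|² dr = 1, i.e. A² = (8·π·a^3/3)^(−1).
In terms of u = r/a (A², 4π and the length scale all cancel between numerator and denominator), P = [∫_{0}^{0.78} u^2·(1 - u/3)^2·e^(-u) du] / [∫_{0}^{∞} u^2·(1 - u/3)^2·e^(-u) du].
With ∫ u^2·(1 - u/3)^2·e^(-u) du = (-u^4 + 2·u^3 - 3·u^2 - 6·u - 6)·e^(-u)/9 + C, the region integral is ≈ 0.059215 and the full one is 2/3.
This evaluates to P = 0.08882.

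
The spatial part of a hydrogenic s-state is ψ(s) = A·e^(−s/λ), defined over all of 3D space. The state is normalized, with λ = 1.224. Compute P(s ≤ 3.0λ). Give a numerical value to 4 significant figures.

P = ∫ |ψ|² 4πs² ds over s ≤ 3.0λ.
The full normalization integral is A²·[π·λ^3] = 1, fixing A².
Substituting u = s/λ, A², 4π and the length scale all cancel in the ratio: P = ∫_{0}^{3.0} u^2·e^(-2·u) du / ∫_{0}^{∞} u^2·e^(-2·u) du.
With ∫ u^2·e^(-2·u) du = -(2·u^2 + 2·u + 1)·e^(-2·u)/4 + C, the region integral is 1/4 - 25·e^(-6)/4 and the full one is 1/4.
This evaluates to P = 0.93803.

P ≈ 0.9380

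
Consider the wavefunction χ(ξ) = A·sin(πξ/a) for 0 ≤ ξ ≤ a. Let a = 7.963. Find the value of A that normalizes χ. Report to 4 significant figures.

A ≈ 0.5012

The normalization condition is ∫|χ|² dξ = 1 from 0 to a.
The integral (without the A² prefactor) comes out to a/2.
Setting this equal to 1 gives A² = 1/(a/2).
Plugging in a = 7.963 yields A = 0.50116.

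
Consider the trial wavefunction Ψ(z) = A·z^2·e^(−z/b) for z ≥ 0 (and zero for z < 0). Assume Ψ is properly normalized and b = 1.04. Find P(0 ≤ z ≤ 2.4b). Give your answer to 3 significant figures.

P ≈ 0.524

P = ∫_{0}^{2.4b} |Ψ(z)|² dz.
Since A² = 1/(3·b^5/4), this is the region integral divided by the full normalization integral.
Let u = z/b; then A² and the length scale cancel, so P = ∫_{0}^{2.4} u^4·e^(-2·u) du ÷ ∫_{0}^{∞} u^4·e^(-2·u) du.
With ∫ u^4·e^(-2·u) du = -(u^4/2 + u^3 + 3·u^2/2 + 3·u/2 + 3/4)·e^(-2·u) + C, the region integral is ≈ 0.39281 and the full one is 3/4.
This works out to P = 0.5237.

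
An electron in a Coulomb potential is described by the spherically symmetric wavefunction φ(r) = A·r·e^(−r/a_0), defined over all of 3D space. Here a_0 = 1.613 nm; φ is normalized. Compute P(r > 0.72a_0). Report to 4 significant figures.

P ≈ 0.9841

P = ∫ |φ|² 4πr² dr over r > 0.72a_0.
The full normalization integral is A²·[3·π·a_0^5] = 1, fixing A².
Let u = r/a_0; then A², 4π and the length scale all cancel, so P = ∫_{0.72}^{∞} u^4·e^(-2·u) du ÷ ∫_{0}^{∞} u^4·e^(-2·u) du.
Using ∫ u^4·e^(-2·u) du = -(u^4/2 + u^3 + 3·u^2/2 + 3·u/2 + 3/4)·e^(-2·u), the numerator is ≈ 0.738081 and the denominator is 3/4.
Taking the ratio yields P = 0.98411.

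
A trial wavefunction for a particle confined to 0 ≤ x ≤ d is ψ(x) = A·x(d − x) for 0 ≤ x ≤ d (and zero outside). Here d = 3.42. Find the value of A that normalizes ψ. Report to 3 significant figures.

A ≈ 0.253

Require ∫ |ψ|² dx = 1 over the whole domain.
Expanding the polynomial and integrating term by term, the integral (without the A² prefactor) comes out to d^5/30.
So A² = (d^5/30)^(−1).
Plugging in d = 3.42 yields A = 0.2532.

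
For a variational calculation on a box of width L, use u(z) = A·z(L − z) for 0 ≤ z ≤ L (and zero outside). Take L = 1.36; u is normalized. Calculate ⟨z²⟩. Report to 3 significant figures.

⟨z²⟩ = ∫ z^2 |u|² dz over the full domain.
Expanding the polynomial and integrating term by term, the ratio of the moment integral to the normalization integral gives ⟨z²⟩ = 2·L^2/7.
Putting L = 1.36 gives 0.5285.

⟨z^2⟩ ≈ 0.528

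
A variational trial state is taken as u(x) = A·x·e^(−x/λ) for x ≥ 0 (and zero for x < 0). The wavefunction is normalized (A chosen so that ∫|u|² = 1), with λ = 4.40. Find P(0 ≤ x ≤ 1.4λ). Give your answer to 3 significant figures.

|u|² is the probability density, so P = ∫_{0}^{1.4λ} |u|² dx.
Since A² = 1/(λ^3/4), this is the region integral divided by the full normalization integral.
Substituting t = x/λ, A² and the length scale cancel in the ratio: P = ∫_{0}^{1.4} t^2·e^(-2·t) dt / ∫_{0}^{∞} t^2·e^(-2·t) dt.
Using ∫ t^2·e^(-2·t) dt = -(2·t^2 + 2·t + 1)·e^(-2·t)/4, the numerator is 1/4 - 193·e^(-14/5)/100 and the denominator is 1/4.
This works out to P = 0.5305.

P ≈ 0.531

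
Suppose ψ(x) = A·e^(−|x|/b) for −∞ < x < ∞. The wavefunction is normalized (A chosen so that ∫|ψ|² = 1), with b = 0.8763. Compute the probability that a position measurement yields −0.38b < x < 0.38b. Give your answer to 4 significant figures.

P ≈ 0.5323

The probability is P = ∫ |ψ|² dx over [−0.38b, 0.38b].
Since A² = 1/(b), this is the region integral divided by the full normalization integral.
Both integrals are even about x = 0, so only the x ≥ 0 halves are needed (the factors of 2 cancel). Let u = x/b; then A² and the length scale cancel, so P = ∫_{0}^{0.38} e^(-2·u) du ÷ ∫_{0}^{∞} e^(-2·u) du.
With ∫ e^(-2·u) du = -e^(-2·u)/2 + C, the region integral is 1/2 - e^(-19/25)/2 and the full one is 1/2.
This works out to P = 0.53233.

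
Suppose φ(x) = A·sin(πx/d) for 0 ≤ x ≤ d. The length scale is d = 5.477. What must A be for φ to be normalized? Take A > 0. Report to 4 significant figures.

We need A² ∫|f|² dx = 1, taking the integral from 0 to d.
∫|φ|² dx = A²·(d/2).
Setting this equal to 1 gives A² = 1/(d/2).
Substituting d = 5.477 gives A² = 0.36516, so A = 0.60429.

A ≈ 0.6043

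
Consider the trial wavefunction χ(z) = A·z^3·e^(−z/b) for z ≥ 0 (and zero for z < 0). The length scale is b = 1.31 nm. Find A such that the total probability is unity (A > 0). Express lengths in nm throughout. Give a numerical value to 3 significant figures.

A ≈ 0.164 nm^(-7/2)

Normalization requires ∫|χ|² dz = 1, integrated from 0 to ∞.
Carrying out the integral gives A² · 45·b^7/8.
So A² = (45·b^7/8)^(−1).
Substituting b = 1.31 gives A² = 0.02685, so A = 0.1639.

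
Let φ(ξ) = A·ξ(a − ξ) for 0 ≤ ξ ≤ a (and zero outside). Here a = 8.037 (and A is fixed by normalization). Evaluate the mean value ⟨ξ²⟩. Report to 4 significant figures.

⟨ξ^2⟩ ≈ 18.46

By definition ⟨ξ²⟩ = ∫ ξ^2 |φ(ξ)|² dξ.
Expanding the polynomial and integrating term by term, since the A² factors cancel between numerator and denominator, ⟨ξ²⟩ = 2·a^2/7.
Putting a = 8.037 gives 18.455.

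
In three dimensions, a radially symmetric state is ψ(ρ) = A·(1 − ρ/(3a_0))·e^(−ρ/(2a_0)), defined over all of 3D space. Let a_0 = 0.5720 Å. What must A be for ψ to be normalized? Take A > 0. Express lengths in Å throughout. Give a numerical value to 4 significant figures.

We need A² ∫|f|² 4πρ² dρ = 1, taking the integral from 0 to ∞.
∫|ψ|² 4πρ² dρ = A²·(8·π·a_0^3/3).
Hence A² = 1/[8·π·a_0^3/3].
With a_0 = 0.5720: A² = 0.63781 and A = 0.79863.

A ≈ 0.7986 Å^(-3/2)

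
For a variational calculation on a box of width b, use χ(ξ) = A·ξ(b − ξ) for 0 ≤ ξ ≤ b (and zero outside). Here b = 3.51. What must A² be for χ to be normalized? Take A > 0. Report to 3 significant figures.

Require ∫ |χ|² dξ = 1 over the whole domain.
Expanding the polynomial and integrating term by term, carrying out the integral gives A² · b^5/30.
Setting this equal to 1 gives A² = 1/(b^5/30).
Substituting b = 3.51 gives A² = 0.05631, so A = 0.2373.

A^2 ≈ 0.0563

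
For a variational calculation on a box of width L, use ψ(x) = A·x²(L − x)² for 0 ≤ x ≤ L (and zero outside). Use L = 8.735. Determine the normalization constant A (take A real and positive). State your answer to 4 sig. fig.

A ≈ 0.001459

We need A² ∫|f|² dx = 1, taking the integral from 0 to L.
Expanding the polynomial and integrating term by term, the integral (without the A² prefactor) comes out to L^9/630.
With L = 8.735: A² = 0.0000021280 and A = 0.0014588.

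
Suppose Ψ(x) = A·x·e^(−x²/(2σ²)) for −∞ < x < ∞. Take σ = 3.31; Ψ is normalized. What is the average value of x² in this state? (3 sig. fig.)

⟨x^2⟩ ≈ 16.4

⟨x²⟩ = ∫ x^2 |Ψ|² dx over the full domain.
Using the Gaussian integral ∫_{−∞}^{∞} e^(−αx²) dx = √(π/α), evaluating both integrals, ⟨x²⟩ = 3·σ^2/2.
With σ = 3.31, ⟨x^2⟩ = 16.43.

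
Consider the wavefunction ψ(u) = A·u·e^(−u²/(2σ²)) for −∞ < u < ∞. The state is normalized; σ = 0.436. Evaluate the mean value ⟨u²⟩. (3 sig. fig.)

⟨u²⟩ = ∫ u^2 |ψ|² du over the full domain.
The ratio of the moment integral to the normalization integral gives ⟨u²⟩ = 3·σ^2/2.
Putting σ = 0.436 gives 0.2851.

⟨u^2⟩ ≈ 0.285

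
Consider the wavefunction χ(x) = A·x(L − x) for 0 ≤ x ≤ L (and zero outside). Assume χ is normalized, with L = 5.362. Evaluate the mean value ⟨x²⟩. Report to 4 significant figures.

⟨x²⟩ = ∫ x^2 |χ|² dx over the full domain.
Evaluating both integrals, ⟨x²⟩ = 2·L^2/7.
Putting L = 5.362 gives 8.2146.

⟨x^2⟩ ≈ 8.215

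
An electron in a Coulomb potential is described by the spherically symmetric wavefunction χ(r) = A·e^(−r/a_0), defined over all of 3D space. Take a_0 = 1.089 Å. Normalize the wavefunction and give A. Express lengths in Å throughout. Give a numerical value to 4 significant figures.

The normalization condition is ∫|χ|² 4πr² dr = 1 from 0 to ∞.
(Spherical symmetry: dV = 4πr² dr.)
Recall ∫₀^∞ r^m e^(−r/β) dr = m!·β^(m+1), carrying out the integral gives A² · π·a_0^3.
Hence A² = 1/[π·a_0^3].
Plugging in a_0 = 1.089 yields A = 0.49646.

A ≈ 0.4965 Å^(-3/2)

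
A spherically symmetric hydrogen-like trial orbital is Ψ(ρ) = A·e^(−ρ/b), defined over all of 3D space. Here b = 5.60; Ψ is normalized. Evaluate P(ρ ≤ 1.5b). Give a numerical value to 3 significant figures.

P = ∫ |Ψ|² 4πρ² dρ over ρ ≤ 1.5b.
Normalization gives A² = 1/(π·b^3).
Substituting u = ρ/b, A², 4π and the length scale all cancel in the ratio: P = ∫_{0}^{1.5} u^2·e^(-2·u) du / ∫_{0}^{∞} u^2·e^(-2·u) du.
An antiderivative of u^2·e^(-2·u) is -(2·u^2 + 2·u + 1)·e^(-2·u)/4; evaluating from 0 to 1.5 gives 1/4 - 17·e^(-3)/8, while the full integral is 1/4.
This evaluates to P = 0.5768.

P ≈ 0.577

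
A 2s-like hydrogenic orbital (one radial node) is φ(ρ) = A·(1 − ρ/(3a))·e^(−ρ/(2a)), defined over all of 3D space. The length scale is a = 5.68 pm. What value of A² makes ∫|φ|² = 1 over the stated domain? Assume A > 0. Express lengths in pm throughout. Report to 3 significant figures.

A^2 ≈ 0.000651 pm^(-3)

Require ∫ |φ|² 4πρ² dρ = 1 over the whole domain.
∫|φ|² 4πρ² dρ = A²·(8·π·a^3/3).
Setting this equal to 1 gives A² = 1/(8·π·a^3/3).
Substituting a = 5.68 gives A² = 0.0006514, so A = 0.02552.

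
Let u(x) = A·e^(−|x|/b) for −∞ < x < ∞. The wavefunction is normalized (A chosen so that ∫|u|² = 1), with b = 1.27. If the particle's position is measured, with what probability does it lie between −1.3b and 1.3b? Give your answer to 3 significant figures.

P ≈ 0.926

P = ∫_{−1.3b}^{1.3b} |u(x)|² dx.
With A² fixed by ∫|u|² = 1, i.e. A² = (b)^(−1), substitute and integrate.
Both integrals are even about x = 0, so only the x ≥ 0 halves are needed (the factors of 2 cancel). In terms of t = x/b (A² and the length scale cancel between numerator and denominator), P = [∫_{0}^{1.3} e^(-2·t) dt] / [∫_{0}^{∞} e^(-2·t) dt].
Using ∫ e^(-2·t) dt = -e^(-2·t)/2, the numerator is 1/2 - e^(-13/5)/2 and the denominator is 1/2.
The result is P = 0.9257.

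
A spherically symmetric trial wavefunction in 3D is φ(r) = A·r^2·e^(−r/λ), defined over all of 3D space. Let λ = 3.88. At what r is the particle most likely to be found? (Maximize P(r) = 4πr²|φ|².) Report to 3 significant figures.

Set d/dr [P(r) = 4πr²|φ|²] = 0 and solve for r > 0.
Solving yields r = 3·λ.
With λ = 3.88, the most probable radial distance is 11.64.

r ≈ 11.6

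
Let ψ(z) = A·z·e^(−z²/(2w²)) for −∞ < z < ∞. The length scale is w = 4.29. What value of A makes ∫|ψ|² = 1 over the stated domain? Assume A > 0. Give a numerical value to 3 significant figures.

Require ∫ |ψ|² dz = 1 over the whole domain.
With ψ = A·z·e^(−z²/(2w²)), the integral evaluates to A²·[√(π)·w^3/2].
So A² = (√(π)·w^3/2)^(−1).
With w = 4.29: A² = 0.01429 and A = 0.1195.

A ≈ 0.120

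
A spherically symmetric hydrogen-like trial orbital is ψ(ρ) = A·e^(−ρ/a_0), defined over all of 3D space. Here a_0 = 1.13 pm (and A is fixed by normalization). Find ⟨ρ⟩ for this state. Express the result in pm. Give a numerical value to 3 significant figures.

The expectation value is the |ψ|²-weighted average of ρ: ∫ ρ|ψ|² 4πρ² dρ.
The ratio of the moment integral to the normalization integral gives ⟨ρ⟩ = 3·a_0/2.
With a_0 = 1.13, ⟨ρ⟩ = 1.695.

⟨ρ⟩ ≈ 1.70 pm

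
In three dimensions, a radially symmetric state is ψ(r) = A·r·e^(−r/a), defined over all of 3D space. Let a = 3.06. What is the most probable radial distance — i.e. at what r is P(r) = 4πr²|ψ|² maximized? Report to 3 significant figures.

r ≈ 6.12

The maximum of P(r) = 4πr²|ψ|² occurs where its derivative vanishes.
Solving yields r = 2·a.
With a = 3.06, the most probable radial distance is 6.120.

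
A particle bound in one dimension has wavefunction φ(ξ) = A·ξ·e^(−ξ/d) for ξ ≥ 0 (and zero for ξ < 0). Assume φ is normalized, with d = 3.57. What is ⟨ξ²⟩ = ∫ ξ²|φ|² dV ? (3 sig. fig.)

⟨ξ^2⟩ ≈ 38.2

⟨ξ²⟩ = ∫ ξ^2 |φ|² dξ over the full domain.
The ratio of the moment integral to the normalization integral gives ⟨ξ²⟩ = 3·d^2.
With d = 3.57, ⟨ξ^2⟩ = 38.23.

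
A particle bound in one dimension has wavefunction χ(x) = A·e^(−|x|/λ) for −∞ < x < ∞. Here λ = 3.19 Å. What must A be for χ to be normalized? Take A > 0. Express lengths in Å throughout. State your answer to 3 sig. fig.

We need A² ∫|f|² dx = 1, taking the integral from −∞ to ∞.
With ∫₀^∞ x^0 e^(−αx) dx = 0!/α^1, the integral (without the A² prefactor) comes out to λ.
Setting this equal to 1 gives A² = 1/(λ).
Plugging in λ = 3.19 yields A = 0.5599.

A ≈ 0.560 Å^(-1/2)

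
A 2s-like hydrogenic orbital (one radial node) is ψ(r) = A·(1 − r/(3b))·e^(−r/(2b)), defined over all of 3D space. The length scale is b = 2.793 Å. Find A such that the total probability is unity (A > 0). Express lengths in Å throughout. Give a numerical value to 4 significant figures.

A ≈ 0.07402 Å^(-3/2)

Normalization requires ∫|ψ|² 4πr² dr = 1, integrated from 0 to ∞.
In 3D with spherical symmetry the volume element is 4πr² dr.
Recall ∫₀^∞ r^m e^(−r/β) dr = m!·β^(m+1), with ψ = A·(1 − r/(3b))·e^(−r/(2b)), the integral evaluates to A²·[8·π·b^3/3].
So A² = (8·π·b^3/3)^(−1).
Substituting b = 2.793 gives A² = 0.0054786, so A = 0.074017.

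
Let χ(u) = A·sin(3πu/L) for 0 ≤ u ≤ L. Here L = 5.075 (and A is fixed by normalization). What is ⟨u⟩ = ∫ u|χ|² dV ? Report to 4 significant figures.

⟨u⟩ ≈ 2.538

By definition ⟨u⟩ = ∫ u |χ(u)|² du.
With ∫₀^L sin²(nπu/L) du = L/2, the ratio of the moment integral to the normalization integral gives ⟨u⟩ = L/2.
Putting L = 5.075 gives 2.5375.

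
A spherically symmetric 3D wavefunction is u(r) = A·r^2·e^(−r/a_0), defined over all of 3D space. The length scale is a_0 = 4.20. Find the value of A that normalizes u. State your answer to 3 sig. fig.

A ≈ 0.000783

Require ∫ |u|² 4πr² dr = 1 over the whole domain.
In 3D with spherical symmetry the volume element is 4πr² dr.
∫|u|² 4πr² dr = A²·(45·π·a_0^7/2).
So A² = (45·π·a_0^7/2)^(−1).
With a_0 = 4.20: A² = 6.137E-7 and A = 0.0007834.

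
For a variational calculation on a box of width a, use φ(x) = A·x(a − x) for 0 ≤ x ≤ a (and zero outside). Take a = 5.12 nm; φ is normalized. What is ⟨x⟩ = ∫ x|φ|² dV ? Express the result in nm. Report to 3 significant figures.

⟨x⟩ ≈ 2.56 nm

⟨x⟩ = ∫ x |φ|² dx over the full domain.
The ratio of the moment integral to the normalization integral gives ⟨x⟩ = a/2.
Putting a = 5.12 gives 2.560.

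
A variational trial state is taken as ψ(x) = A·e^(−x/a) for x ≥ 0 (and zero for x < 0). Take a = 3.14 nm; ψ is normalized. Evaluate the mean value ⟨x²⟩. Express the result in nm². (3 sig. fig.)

⟨x²⟩ = ∫ x^2 |ψ|² dx over the full domain.
Since the A² factors cancel between numerator and denominator, ⟨x²⟩ = a^2/2.
Putting a = 3.14 gives 4.930.

⟨x^2⟩ ≈ 4.93 nm^2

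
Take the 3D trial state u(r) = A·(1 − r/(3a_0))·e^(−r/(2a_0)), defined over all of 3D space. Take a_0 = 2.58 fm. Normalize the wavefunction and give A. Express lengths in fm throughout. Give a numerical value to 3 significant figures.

A ≈ 0.0834 fm^(-3/2)

Normalization requires ∫|u|² 4πr² dr = 1, integrated from 0 to ∞.
(Spherical symmetry: dV = 4πr² dr.)
Using ∫₀^∞ rⁿ e^(−αr) dr = n!/αⁿ⁺¹, ∫|u|² 4πr² dr = A²·(8·π·a_0^3/3).
So A² = (8·π·a_0^3/3)^(−1).
Plugging in a_0 = 2.58 yields A = 0.08337.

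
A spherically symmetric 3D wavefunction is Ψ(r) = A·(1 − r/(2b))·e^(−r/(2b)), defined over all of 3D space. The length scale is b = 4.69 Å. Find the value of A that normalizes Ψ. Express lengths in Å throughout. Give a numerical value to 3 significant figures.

The normalization condition is ∫|Ψ|² 4πr² dr = 1 from 0 to ∞.
The angular integral contributes 4π, leaving ∫₀^∞ r²|Ψ|² dr.
∫|Ψ|² 4πr² dr = A²·(8·π·b^3).
Setting this equal to 1 gives A² = 1/(8·π·b^3).
Plugging in b = 4.69 yields A = 0.01964.

A ≈ 0.0196 Å^(-3/2)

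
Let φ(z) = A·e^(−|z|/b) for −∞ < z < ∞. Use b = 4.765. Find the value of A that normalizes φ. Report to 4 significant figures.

The normalization condition is ∫|φ|² dz = 1 from −∞ to ∞.
Recall ∫₀^∞ z^m e^(−z/β) dz = m!·β^(m+1), carrying out the integral gives A² · b.
With b = 4.765: A² = 0.20986 and A = 0.45811.

A ≈ 0.4581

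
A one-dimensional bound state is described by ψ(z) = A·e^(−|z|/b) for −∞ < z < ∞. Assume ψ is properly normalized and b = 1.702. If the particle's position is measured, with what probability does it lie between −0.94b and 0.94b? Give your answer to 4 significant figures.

P ≈ 0.8474

The probability is P = ∫ |ψ|² dz over [−0.94b, 0.94b].
The normalization integral ∫|ψ|²dz over the whole domain equals b·A², and A² cancels in the ratio.
By symmetry take twice the z ≥ 0 contribution in numerator and denominator; the 2's cancel. In terms of u = z/b (A² and the length scale cancel between numerator and denominator), P = [∫_{0}^{0.94} e^(-2·u) du] / [∫_{0}^{∞} e^(-2·u) du].
Using ∫ e^(-2·u) du = -e^(-2·u)/2, the numerator is 1/2 - e^(-47/25)/2 and the denominator is 1/2.
Taking the ratio, P = 0.84741.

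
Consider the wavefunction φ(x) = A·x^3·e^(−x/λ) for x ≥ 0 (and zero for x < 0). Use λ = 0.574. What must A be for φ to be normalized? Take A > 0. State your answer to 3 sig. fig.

A ≈ 2.94

Normalization requires ∫|φ|² dx = 1, integrated from 0 to ∞.
With φ = A·x^3·e^(−x/λ), the integral evaluates to A²·[45·λ^7/8].
Setting this equal to 1 gives A² = 1/(45·λ^7/8).
Substituting λ = 0.574 gives A² = 8.660, so A = 2.943.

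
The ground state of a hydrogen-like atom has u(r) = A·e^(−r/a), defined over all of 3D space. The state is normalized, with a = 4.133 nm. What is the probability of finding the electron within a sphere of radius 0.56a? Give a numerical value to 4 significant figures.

P ≈ 0.1036

P = ∫ |u|² 4πr² dr over r ≤ 0.56a.
The full normalization integral is A²·[π·a^3] = 1, fixing A².
Substituting t = r/a, A², 4π and the length scale all cancel in the ratio: P = ∫_{0}^{0.56} t^2·e^(-2·t) dt / ∫_{0}^{∞} t^2·e^(-2·t) dt.
With ∫ t^2·e^(-2·t) dt = -(2·t^2 + 2·t + 1)·e^(-2·t)/4 + C, the region integral is 1/4 - 1717·e^(-28/25)/2500 and the full one is 1/4.
Taking the ratio yields P = 0.10364.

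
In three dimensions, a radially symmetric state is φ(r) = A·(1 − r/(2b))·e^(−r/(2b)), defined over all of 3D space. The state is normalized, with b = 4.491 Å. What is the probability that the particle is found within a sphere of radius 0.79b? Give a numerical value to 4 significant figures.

P = ∫ |φ|² 4πr² dr over r ≤ 0.79b.
Normalization gives A² = 1/(8·π·b^3).
Substituting u = r/b, A², 4π and the length scale all cancel in the ratio: P = ∫_{0}^{0.79} u^2·(1 - u/2)^2·e^(-u) du / ∫_{0}^{∞} u^2·(1 - u/2)^2·e^(-u) du.
An antiderivative of u^2·(1 - u/2)^2·e^(-u) is -(u^4/4 + u^2 + 2·u + 2)·e^(-u); evaluating from 0 to 0.79 gives ≈ 0.0477979, while the full integral is 2.
The region integral divided by the full integral gives P = 0.023899.

P ≈ 0.02390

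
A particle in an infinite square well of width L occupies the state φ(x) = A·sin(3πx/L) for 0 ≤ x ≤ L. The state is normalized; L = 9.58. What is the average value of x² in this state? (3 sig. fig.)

⟨x²⟩ = ∫ x^2 |φ|² dx over the full domain.
Evaluating both integrals, ⟨x²⟩ = -L^2/(18·π^2) + L^2/3.
Putting L = 9.58 gives 30.08.

⟨x^2⟩ ≈ 30.1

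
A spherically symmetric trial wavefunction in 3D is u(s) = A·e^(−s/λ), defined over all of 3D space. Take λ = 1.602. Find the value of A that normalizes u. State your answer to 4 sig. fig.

The normalization condition is ∫|u|² 4πs² ds = 1 from 0 to ∞.
In 3D with spherical symmetry the volume element is 4πs² ds.
Using ∫₀^∞ sⁿ e^(−αs) ds = n!/αⁿ⁺¹, with u = A·e^(−s/λ), the integral evaluates to A²·[π·λ^3].
Plugging in λ = 1.602 yields A = 0.27825.

A ≈ 0.2782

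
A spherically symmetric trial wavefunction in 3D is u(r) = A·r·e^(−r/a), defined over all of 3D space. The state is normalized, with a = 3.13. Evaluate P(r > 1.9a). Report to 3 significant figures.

Integrate the radial probability density 4πr²|u|² over r > 1.9a.
The full normalization integral is A²·[3·π·a^5] = 1, fixing A².
Let t = r/a; then A², 4π and the length scale all cancel, so P = ∫_{1.9}^{∞} t^4·e^(-2·t) dt ÷ ∫_{0}^{∞} t^4·e^(-2·t) dt.
An antiderivative of t^4·e^(-2·t) is -(t^4/2 + t^3 + 3·t^2/2 + 3·t/2 + 3/4)·e^(-2·t); evaluating from 1.9 to ∞ gives ≈ 0.50088, while the full integral is 3/4.
Taking the ratio yields P = 0.6678.

P ≈ 0.668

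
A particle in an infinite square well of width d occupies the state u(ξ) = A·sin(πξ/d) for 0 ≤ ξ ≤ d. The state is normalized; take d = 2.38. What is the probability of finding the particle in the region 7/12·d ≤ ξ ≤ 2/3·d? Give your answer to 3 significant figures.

P ≈ 0.142

|u|² is the probability density, so P = ∫_{7/12·d}^{2/3·d} |u|² dξ.
The normalization integral ∫|u|²dξ over the whole domain equals d/2·A², and A² cancels in the ratio.
In terms of t = ξ/d (A² and the length scale cancel between numerator and denominator), P = [∫_{7/12}^{2/3} sin(π·t)^2 dt] / [∫_{0}^{1} sin(π·t)^2 dt].
With ∫ sin(π·t)^2 dt = t/2 - sin(2·π·t)/(4·π) + C, the region integral is -1/(8·π) + 1/24 + √(3)/(8·π) and the full one is 1/2.
The result is P = (-3 + π + 3·√(3))/(12·π).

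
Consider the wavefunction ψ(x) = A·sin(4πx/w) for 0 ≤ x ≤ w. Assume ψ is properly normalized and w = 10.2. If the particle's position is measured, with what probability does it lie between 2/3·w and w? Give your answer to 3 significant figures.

P ≈ 0.299

The probability is P = ∫ |ψ|² dx over [2/3·w, w].
The normalization integral ∫|ψ|²dx over the whole domain equals w/2·A², and A² cancels in the ratio.
Substituting u = x/w, A² and the length scale cancel in the ratio: P = ∫_{2/3}^{1} sin(4·π·u)^2 du / ∫_{0}^{1} sin(4·π·u)^2 du.
An antiderivative of sin(4·π·u)^2 is u/2 - sin(4·π·u)·cos(4·π·u)/(8·π); evaluating from 2/3 to 1 gives -√(3)/(32·π) + 1/6, while the full integral is 1/2.
The result is P = (-√(3)/16 + π/3)/π.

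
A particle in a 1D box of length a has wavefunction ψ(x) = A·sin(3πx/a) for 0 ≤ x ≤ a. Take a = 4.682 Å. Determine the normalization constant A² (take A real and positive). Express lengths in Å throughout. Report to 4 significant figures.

A^2 ≈ 0.4272 Å^(-1)

The normalization condition is ∫|ψ|² dx = 1 from 0 to a.
Using sin²θ = (1 − cos 2θ)/2, with ψ = A·sin(3πx/a), the integral evaluates to A²·[a/2].
Setting this equal to 1 gives A² = 1/(a/2).
Plugging in a = 4.682 yields A = 0.65358.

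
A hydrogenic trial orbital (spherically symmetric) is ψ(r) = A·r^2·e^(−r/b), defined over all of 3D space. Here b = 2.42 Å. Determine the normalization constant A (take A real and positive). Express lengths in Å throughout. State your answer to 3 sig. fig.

Require ∫ |ψ|² 4πr² dr = 1 over the whole domain.
In 3D with spherical symmetry the volume element is 4πr² dr.
With ∫₀^∞ r^6 e^(−αr) dr = 6!/α^7, carrying out the integral gives A² · 45·π·b^7/2.
Setting this equal to 1 gives A² = 1/(45·π·b^7/2).
Substituting b = 2.42 gives A² = 0.00002910, so A = 0.005395.

A ≈ 0.00539 Å^(-7/2)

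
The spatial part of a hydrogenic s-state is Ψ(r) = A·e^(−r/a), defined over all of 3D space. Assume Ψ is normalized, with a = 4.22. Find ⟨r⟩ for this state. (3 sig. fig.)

⟨r⟩ ≈ 6.33

⟨r⟩ = ∫ r |Ψ|² 4πr² dr over the full domain.
Since the A² factors cancel between numerator and denominator, ⟨r⟩ = 3·a/2.
Putting a = 4.22 gives 6.330.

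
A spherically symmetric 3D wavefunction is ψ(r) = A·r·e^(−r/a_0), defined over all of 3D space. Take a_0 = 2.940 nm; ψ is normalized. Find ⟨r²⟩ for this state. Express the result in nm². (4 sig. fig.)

⟨r^2⟩ ≈ 64.83 nm^2

By definition ⟨r²⟩ = ∫ r^2 |ψ(r)|² 4πr² dr.
Recall ∫₀^∞ r^m e^(−r/β) dr = m!·β^(m+1), since the A² factors cancel between numerator and denominator, ⟨r²⟩ = 15·a_0^2/2.
Putting a_0 = 2.940 gives 64.827.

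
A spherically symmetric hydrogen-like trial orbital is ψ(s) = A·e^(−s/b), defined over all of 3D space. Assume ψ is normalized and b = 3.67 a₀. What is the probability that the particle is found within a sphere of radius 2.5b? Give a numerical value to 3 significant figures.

P ≈ 0.875

With dV = 4πs²ds, the probability is ∫|ψ|² dV over s ≤ 2.5b.
A² is fixed by ∫₀^∞ 4πs²|ψ|² ds = 1, i.e. A² = (π·b^3)^(−1).
In terms of u = s/b (A², 4π and the length scale all cancel between numerator and denominator), P = [∫_{0}^{2.5} u^2·e^(-2·u) du] / [∫_{0}^{∞} u^2·e^(-2·u) du].
With ∫ u^2·e^(-2·u) du = -(2·u^2 + 2·u + 1)·e^(-2·u)/4 + C, the region integral is 1/4 - 37·e^(-5)/8 and the full one is 1/4.
The region integral divided by the full integral gives P = 0.8753.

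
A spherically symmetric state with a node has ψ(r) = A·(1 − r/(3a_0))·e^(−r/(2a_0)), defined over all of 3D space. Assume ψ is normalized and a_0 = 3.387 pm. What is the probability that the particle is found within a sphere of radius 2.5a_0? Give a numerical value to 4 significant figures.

P ≈ 0.3493

With dV = 4πr²dr, the probability is ∫|ψ|² dV over r ≤ 2.5a_0.
The full normalization integral is A²·[8·π·a_0^3/3] = 1, fixing A².
In terms of u = r/a_0 (A², 4π and the length scale all cancel between numerator and denominator), P = [∫_{0}^{2.5} u^2·(1 - u/3)^2·e^(-u) du] / [∫_{0}^{∞} u^2·(1 - u/3)^2·e^(-u) du].
An antiderivative of u^2·(1 - u/3)^2·e^(-u) is (-u^4 + 2·u^3 - 3·u^2 - 6·u - 6)·e^(-u)/9; evaluating from 0 to 2.5 gives 2/3 - 761·e^(-5/2)/144, while the full integral is 2/3.
Taking the ratio yields P = 0.34931.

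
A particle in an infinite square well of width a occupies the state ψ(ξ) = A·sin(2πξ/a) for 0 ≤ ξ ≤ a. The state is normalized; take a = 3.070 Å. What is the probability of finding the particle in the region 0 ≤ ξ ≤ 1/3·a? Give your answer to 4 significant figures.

P = ∫_{0}^{1/3·a} |ψ(ξ)|² dξ.
With A² fixed by ∫|ψ|² = 1, i.e. A² = (a/2)^(−1), substitute and integrate.
Let u = ξ/a; then A² and the length scale cancel, so P = ∫_{0}^{1/3} sin(2·π·u)^2 du ÷ ∫_{0}^{1} sin(2·π·u)^2 du.
An antiderivative of sin(2·π·u)^2 is u/2 - sin(4·π·u)/(8·π); evaluating from 0 to 1/3 gives √(3)/(16·π) + 1/6, while the full integral is 1/2.
Evaluating gives P = (√(3)/8 + π/3)/π.

P ≈ 0.4022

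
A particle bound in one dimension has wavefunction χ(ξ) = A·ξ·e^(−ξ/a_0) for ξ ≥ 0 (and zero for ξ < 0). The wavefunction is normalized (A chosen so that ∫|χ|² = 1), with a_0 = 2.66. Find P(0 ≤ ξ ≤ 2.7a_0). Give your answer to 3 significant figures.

P ≈ 0.905

|χ|² is the probability density, so P = ∫_{0}^{2.7a_0} |χ|² dξ.
The normalization integral ∫|χ|²dξ over the whole domain equals a_0^3/4·A², and A² cancels in the ratio.
Let u = ξ/a_0; then A² and the length scale cancel, so P = ∫_{0}^{2.7} u^2·e^(-2·u) du ÷ ∫_{0}^{∞} u^2·e^(-2·u) du.
Using ∫ u^2·e^(-2·u) du = -(2·u^2 + 2·u + 1)·e^(-2·u)/4, the numerator is 1/4 - 1049·e^(-27/5)/200 and the denominator is 1/4.
Evaluating gives P = 0.9052.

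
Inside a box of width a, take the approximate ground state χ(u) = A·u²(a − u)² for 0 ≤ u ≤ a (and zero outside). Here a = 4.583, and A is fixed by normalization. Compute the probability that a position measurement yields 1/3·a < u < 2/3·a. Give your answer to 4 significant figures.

P ≈ 0.7103

P = ∫_{1/3·a}^{2/3·a} |χ(u)|² du.
The normalization integral ∫|χ|²du over the whole domain equals a^9/630·A², and A² cancels in the ratio.
Substituting t = u/a, A² and the length scale cancel in the ratio: P = ∫_{1/3}^{2/3} t^4·(1 - t)^4 dt / ∫_{0}^{1} t^4·(1 - t)^4 dt.
With ∫ t^4·(1 - t)^4 dt = t^5·(70·t^4 - 315·t^3 + 540·t^2 - 420·t + 126)/630 + C, the region integral is ≈ 0.00112747 and the full one is 1/630.
This works out to P = 0.71031.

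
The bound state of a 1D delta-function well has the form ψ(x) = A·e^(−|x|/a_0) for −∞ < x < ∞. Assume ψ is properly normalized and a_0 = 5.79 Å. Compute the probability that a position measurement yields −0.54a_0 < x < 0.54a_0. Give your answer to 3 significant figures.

P = ∫_{−0.54a_0}^{0.54a_0} |ψ(x)|² dx.
The normalization integral ∫|ψ|²dx over the whole domain equals a_0·A², and A² cancels in the ratio.
Both integrals are even about x = 0, so only the x ≥ 0 halves are needed (the factors of 2 cancel). Substituting u = x/a_0, A² and the length scale cancel in the ratio: P = ∫_{0}^{0.54} e^(-2·u) du / ∫_{0}^{∞} e^(-2·u) du.
With ∫ e^(-2·u) du = -e^(-2·u)/2 + C, the region integral is 1/2 - e^(-27/25)/2 and the full one is 1/2.
Evaluating gives P = 0.6604.

P ≈ 0.660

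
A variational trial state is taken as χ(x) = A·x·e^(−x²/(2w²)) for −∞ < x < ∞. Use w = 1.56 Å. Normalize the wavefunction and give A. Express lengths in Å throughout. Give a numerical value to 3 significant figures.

A ≈ 0.545 Å^(-3/2)

We need A² ∫|f|² dx = 1, taking the integral from −∞ to ∞.
With ∫_{−∞}^{∞} x^(2m) e^(−αx²) dx = (2m−1)!!·√π / (2^m α^(m+1/2)), ∫|χ|² dx = A²·(√(π)·w^3/2).
Hence A² = 1/[√(π)·w^3/2].
With w = 1.56: A² = 0.2972 and A = 0.5452.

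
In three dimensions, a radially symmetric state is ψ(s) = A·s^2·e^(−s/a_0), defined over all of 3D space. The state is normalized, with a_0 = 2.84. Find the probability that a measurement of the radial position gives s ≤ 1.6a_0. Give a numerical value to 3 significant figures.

P ≈ 0.0446

With dV = 4πs²ds, the probability is ∫|ψ|² dV over s ≤ 1.6a_0.
Normalization gives A² = 1/(45·π·a_0^7/2).
Substituting u = s/a_0, A², 4π and the length scale all cancel in the ratio: P = ∫_{0}^{1.6} u^6·e^(-2·u) du / ∫_{0}^{∞} u^6·e^(-2·u) du.
With ∫ u^6·e^(-2·u) du = -(4·u^6 + 12·u^5 + 30·u^4 + 60·u^3 + 90·u^2 + 90·u + 45)·e^(-2·u)/8 + C, the region integral is ≈ 0.25098 and the full one is 45/8.
Taking the ratio yields P = 0.04462.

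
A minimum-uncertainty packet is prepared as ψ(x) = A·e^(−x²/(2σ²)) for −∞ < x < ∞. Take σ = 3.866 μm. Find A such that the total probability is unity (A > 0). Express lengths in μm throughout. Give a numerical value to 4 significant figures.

A ≈ 0.3820 μm^(-1/2)

Normalization requires ∫|ψ|² dx = 1, integrated from −∞ to ∞.
With ∫_{−∞}^{∞} x^(2m) e^(−αx²) dx = (2m−1)!!·√π / (2^m α^(m+1/2)), ∫|ψ|² dx = A²·(√(π)·σ).
Setting this equal to 1 gives A² = 1/(√(π)·σ).
Substituting σ = 3.866 gives A² = 0.14594, so A = 0.38202.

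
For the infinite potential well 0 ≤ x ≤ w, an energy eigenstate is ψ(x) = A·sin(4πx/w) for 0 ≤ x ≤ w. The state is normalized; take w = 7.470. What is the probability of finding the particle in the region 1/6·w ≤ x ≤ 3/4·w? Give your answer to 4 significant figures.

|ψ|² is the probability density, so P = ∫_{1/6·w}^{3/4·w} |ψ|² dx.
Since A² = 1/(w/2), this is the region integral divided by the full normalization integral.
Let u = x/w; then A² and the length scale cancel, so P = ∫_{1/6}^{3/4} sin(4·π·u)^2 du ÷ ∫_{0}^{1} sin(4·π·u)^2 du.
With ∫ sin(4·π·u)^2 du = u/2 - sin(4·π·u)·cos(4·π·u)/(8·π) + C, the region integral is -√(3)/(32·π) + 7/24 and the full one is 1/2.
This works out to P = -√(3)/(16·π) + 7/12.

P ≈ 0.5489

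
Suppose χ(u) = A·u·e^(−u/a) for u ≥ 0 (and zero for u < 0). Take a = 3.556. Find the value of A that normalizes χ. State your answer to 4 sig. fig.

A ≈ 0.2983

The normalization condition is ∫|χ|² du = 1 from 0 to ∞.
The integral (without the A² prefactor) comes out to a^3/4.
So A² = (a^3/4)^(−1).
Plugging in a = 3.556 yields A = 0.29825.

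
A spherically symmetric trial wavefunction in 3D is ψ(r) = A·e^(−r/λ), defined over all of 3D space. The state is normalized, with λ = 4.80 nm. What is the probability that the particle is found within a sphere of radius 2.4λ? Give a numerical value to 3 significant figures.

P ≈ 0.857

Integrate the radial probability density 4πr²|ψ|² over r ≤ 2.4λ.
A² is fixed by ∫₀^∞ 4πr²|ψ|² dr = 1, i.e. A² = (π·λ^3)^(−1).
Let u = r/λ; then A², 4π and the length scale all cancel, so P = ∫_{0}^{2.4} u^2·e^(-2·u) du ÷ ∫_{0}^{∞} u^2·e^(-2·u) du.
An antiderivative of u^2·e^(-2·u) is -(2·u^2 + 2·u + 1)·e^(-2·u)/4; evaluating from 0 to 2.4 gives 1/4 - 433·e^(-24/5)/100, while the full integral is 1/4.
The region integral divided by the full integral gives P = 0.8575.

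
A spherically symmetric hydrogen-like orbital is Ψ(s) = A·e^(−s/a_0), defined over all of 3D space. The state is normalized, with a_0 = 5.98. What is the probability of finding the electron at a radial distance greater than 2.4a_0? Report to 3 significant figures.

P ≈ 0.143

Integrate the radial probability density 4πs²|Ψ|² over s > 2.4a_0.
A² is fixed by ∫₀^∞ 4πs²|Ψ|² ds = 1, i.e. A² = (π·a_0^3)^(−1).
Let u = s/a_0; then A², 4π and the length scale all cancel, so P = ∫_{2.4}^{∞} u^2·e^(-2·u) du ÷ ∫_{0}^{∞} u^2·e^(-2·u) du.
An antiderivative of u^2·e^(-2·u) is -(2·u^2 + 2·u + 1)·e^(-2·u)/4; evaluating from 2.4 to ∞ gives 433·e^(-24/5)/100, while the full integral is 1/4.
The region integral divided by the full integral gives P = 0.1425.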